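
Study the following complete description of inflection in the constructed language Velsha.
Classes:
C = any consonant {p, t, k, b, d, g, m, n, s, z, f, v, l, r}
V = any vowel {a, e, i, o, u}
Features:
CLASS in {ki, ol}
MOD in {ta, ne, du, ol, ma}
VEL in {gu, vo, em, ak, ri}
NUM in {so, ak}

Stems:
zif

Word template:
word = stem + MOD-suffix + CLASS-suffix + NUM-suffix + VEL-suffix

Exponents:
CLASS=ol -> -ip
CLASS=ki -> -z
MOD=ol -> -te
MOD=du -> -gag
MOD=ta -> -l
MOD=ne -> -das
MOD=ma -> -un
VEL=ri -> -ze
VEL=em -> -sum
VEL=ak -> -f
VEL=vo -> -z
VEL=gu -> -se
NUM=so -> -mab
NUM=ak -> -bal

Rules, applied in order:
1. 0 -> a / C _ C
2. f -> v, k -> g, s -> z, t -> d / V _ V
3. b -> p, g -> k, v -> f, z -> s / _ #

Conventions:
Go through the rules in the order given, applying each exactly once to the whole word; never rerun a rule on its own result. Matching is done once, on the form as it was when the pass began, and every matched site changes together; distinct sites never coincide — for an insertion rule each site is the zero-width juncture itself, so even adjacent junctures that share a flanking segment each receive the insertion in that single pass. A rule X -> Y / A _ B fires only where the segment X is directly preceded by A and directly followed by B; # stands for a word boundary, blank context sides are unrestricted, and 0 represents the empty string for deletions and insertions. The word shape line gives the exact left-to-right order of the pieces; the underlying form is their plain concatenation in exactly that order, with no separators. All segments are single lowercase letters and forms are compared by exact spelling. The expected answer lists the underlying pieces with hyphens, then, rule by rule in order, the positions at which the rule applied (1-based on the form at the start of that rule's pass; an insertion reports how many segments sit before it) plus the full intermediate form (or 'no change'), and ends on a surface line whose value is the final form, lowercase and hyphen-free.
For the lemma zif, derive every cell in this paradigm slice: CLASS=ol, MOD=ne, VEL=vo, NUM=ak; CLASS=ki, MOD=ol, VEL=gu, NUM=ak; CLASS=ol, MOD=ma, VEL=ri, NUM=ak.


cell CLASS=ol, MOD=ne, VEL=vo, NUM=ak:
underlying: zif-das-ip-bal-z
1. 0 -> a / C _ C: inserts after position(s) 3, 8, 11: zifadasipabalaz
2. f -> v, k -> g, s -> z, t -> d / V _ V: fires at position(s) 3, 7: zivadazipabalaz
3. b -> p, g -> k, v -> f, z -> s / _ #: fires at position(s) 15: zivadazipabalas
surface: zivadazipabalas

cell CLASS=ki, MOD=ol, VEL=gu, NUM=ak:
underlying: zif-te-z-bal-se
1. 0 -> a / C _ C: inserts after position(s) 3, 6, 9: zifatezabalase
2. f -> v, k -> g, s -> z, t -> d / V _ V: fires at position(s) 3, 5, 13: zivadezabalaze
3. b -> p, g -> k, v -> f, z -> s / _ #: no change
surface: zivadezabalaze

cell CLASS=ol, MOD=ma, VEL=ri, NUM=ak:
underlying: zif-un-ip-bal-ze
1. 0 -> a / C _ C: inserts after position(s) 7, 10: zifunipabalaze
2. f -> v, k -> g, s -> z, t -> d / V _ V: fires at position(s) 3: zivunipabalaze
3. b -> p, g -> k, v -> f, z -> s / _ #: no change
surface: zivunipabalaze


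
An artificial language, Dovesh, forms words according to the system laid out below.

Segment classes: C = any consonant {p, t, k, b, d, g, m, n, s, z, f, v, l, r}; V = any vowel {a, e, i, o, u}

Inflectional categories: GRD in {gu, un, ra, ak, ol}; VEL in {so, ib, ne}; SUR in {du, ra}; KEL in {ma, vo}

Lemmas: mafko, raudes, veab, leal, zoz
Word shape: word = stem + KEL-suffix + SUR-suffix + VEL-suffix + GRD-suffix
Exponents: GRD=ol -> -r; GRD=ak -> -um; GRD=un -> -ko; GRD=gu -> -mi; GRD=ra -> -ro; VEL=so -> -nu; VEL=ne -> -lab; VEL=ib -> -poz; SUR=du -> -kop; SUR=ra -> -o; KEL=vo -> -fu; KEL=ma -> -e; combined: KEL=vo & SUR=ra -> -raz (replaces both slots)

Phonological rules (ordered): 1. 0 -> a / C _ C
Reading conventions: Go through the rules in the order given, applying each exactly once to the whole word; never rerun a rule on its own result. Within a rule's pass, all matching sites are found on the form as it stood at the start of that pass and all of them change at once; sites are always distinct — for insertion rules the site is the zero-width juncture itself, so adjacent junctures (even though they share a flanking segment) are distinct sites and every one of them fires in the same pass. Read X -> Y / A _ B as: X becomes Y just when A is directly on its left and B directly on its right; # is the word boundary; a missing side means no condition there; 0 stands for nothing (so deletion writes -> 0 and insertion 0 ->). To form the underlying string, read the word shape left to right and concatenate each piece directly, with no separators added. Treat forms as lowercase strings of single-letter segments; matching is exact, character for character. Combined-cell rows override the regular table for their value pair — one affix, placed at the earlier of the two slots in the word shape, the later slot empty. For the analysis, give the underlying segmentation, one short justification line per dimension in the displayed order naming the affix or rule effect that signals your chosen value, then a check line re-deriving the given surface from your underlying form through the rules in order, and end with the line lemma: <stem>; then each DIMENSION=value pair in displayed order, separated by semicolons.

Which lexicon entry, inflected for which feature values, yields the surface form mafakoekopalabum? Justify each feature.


underlying: mafko-e-kop-lab-um
GRD=ak - signalled by the affix -um
VEL=ne - signalled by the affix -lab
SUR=du - signalled by the affix -kop
KEL=ma - signalled by the affix -e
check: mafkoekoplabum -> mafakoekopalabum
lemma: mafko; GRD=ak; VEL=ne; SUR=du; KEL=ma


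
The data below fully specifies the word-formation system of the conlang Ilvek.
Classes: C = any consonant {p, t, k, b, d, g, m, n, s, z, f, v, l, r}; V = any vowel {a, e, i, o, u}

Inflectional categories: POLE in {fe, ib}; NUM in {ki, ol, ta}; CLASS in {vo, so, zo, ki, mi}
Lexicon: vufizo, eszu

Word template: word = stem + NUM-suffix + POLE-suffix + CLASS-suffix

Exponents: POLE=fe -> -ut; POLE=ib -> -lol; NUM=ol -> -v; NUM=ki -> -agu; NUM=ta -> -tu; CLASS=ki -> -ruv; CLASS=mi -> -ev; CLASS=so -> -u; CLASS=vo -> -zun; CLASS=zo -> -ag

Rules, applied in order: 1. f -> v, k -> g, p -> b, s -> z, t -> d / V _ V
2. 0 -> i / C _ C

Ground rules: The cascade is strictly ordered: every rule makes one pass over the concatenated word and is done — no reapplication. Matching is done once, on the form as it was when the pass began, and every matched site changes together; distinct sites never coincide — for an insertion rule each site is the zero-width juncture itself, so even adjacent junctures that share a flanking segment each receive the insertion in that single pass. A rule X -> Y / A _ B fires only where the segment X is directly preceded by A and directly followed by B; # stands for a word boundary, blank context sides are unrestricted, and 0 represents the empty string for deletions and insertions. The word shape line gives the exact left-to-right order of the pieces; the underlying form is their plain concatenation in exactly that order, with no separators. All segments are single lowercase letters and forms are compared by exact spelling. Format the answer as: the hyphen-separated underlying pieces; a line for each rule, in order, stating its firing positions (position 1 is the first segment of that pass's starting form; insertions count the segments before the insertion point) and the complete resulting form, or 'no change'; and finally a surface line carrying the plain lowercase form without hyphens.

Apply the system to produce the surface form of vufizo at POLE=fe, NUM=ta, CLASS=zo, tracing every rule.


underlying: vufizo-tu-ut-ag
1. f -> v, k -> g, p -> b, s -> z, t -> d / V _ V: fires at position(s) 3, 7, 10: vuvizoduudag
2. 0 -> i / C _ C: no change
surface: vuvizoduudag


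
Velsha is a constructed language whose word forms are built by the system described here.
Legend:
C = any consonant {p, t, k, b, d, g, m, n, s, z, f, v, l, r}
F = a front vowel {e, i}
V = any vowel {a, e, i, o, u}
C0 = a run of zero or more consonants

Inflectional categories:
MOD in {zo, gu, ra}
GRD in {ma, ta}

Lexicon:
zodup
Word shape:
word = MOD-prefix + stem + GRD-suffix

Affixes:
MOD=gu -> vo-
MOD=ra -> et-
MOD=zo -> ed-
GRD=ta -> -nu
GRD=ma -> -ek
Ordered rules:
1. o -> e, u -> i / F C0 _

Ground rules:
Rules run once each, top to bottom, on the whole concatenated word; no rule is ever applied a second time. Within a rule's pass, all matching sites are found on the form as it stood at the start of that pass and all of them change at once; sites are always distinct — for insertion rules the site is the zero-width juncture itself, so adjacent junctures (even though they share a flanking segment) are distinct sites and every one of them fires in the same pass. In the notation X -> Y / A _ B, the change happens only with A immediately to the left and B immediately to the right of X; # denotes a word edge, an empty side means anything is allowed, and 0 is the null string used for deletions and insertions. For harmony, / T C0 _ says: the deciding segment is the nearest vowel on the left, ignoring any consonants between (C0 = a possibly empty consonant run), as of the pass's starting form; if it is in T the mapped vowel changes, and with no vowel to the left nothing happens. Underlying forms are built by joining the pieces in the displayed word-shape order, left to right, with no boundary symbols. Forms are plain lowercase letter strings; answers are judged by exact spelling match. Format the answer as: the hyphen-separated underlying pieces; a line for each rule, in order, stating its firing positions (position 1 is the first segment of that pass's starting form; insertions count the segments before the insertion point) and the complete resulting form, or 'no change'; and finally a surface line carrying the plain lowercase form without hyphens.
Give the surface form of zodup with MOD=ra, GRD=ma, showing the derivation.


underlying: et-zodup-ek
1. o -> e, u -> i / F C0 _: fires at position(s) 4: etzedupek
surface: etzedupek


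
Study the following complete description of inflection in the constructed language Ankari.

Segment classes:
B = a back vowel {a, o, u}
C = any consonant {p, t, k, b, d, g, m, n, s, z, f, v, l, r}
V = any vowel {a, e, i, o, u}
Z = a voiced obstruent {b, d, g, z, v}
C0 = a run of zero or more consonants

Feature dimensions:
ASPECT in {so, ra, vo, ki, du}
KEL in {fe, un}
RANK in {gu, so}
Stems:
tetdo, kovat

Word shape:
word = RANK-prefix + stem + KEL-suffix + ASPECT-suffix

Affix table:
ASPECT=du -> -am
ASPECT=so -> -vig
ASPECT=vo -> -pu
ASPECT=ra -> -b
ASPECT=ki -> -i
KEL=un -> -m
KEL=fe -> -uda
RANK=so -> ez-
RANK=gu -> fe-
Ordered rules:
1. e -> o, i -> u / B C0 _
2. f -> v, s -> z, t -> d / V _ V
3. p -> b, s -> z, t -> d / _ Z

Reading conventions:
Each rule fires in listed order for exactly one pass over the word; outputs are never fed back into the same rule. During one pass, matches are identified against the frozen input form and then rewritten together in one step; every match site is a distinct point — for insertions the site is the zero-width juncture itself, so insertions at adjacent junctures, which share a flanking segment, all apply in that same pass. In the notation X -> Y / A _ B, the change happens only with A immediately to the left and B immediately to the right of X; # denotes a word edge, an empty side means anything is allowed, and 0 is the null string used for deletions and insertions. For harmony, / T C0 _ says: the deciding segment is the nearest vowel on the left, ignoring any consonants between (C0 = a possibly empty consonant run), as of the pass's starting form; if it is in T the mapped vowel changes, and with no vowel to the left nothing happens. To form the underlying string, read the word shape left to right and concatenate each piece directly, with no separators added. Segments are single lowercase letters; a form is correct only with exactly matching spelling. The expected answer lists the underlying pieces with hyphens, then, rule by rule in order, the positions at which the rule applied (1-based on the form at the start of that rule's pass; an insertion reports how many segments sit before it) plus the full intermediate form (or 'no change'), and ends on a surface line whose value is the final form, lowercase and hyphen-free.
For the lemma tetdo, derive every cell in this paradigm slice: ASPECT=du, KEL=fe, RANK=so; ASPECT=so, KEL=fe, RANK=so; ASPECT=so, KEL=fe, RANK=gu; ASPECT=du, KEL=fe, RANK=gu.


cell ASPECT=du, KEL=fe, RANK=so:
underlying: ez-tetdo-uda-am
1. e -> o, i -> u / B C0 _: no change
2. f -> v, s -> z, t -> d / V _ V: no change
3. p -> b, s -> z, t -> d / _ Z: fires at position(s) 5: ezteddoudaam
surface: ezteddoudaam

cell ASPECT=so, KEL=fe, RANK=so:
underlying: ez-tetdo-uda-vig
1. e -> o, i -> u / B C0 _: fires at position(s) 12: eztetdoudavug
2. f -> v, s -> z, t -> d / V _ V: no change
3. p -> b, s -> z, t -> d / _ Z: fires at position(s) 5: ezteddoudavug
surface: ezteddoudavug

cell ASPECT=so, KEL=fe, RANK=gu:
underlying: fe-tetdo-uda-vig
1. e -> o, i -> u / B C0 _: fires at position(s) 12: fetetdoudavug
2. f -> v, s -> z, t -> d / V _ V: fires at position(s) 3: fedetdoudavug
3. p -> b, s -> z, t -> d / _ Z: fires at position(s) 5: fededdoudavug
surface: fededdoudavug

cell ASPECT=du, KEL=fe, RANK=gu:
underlying: fe-tetdo-uda-am
1. e -> o, i -> u / B C0 _: no change
2. f -> v, s -> z, t -> d / V _ V: fires at position(s) 3: fedetdoudaam
3. p -> b, s -> z, t -> d / _ Z: fires at position(s) 5: fededdoudaam
surface: fededdoudaam


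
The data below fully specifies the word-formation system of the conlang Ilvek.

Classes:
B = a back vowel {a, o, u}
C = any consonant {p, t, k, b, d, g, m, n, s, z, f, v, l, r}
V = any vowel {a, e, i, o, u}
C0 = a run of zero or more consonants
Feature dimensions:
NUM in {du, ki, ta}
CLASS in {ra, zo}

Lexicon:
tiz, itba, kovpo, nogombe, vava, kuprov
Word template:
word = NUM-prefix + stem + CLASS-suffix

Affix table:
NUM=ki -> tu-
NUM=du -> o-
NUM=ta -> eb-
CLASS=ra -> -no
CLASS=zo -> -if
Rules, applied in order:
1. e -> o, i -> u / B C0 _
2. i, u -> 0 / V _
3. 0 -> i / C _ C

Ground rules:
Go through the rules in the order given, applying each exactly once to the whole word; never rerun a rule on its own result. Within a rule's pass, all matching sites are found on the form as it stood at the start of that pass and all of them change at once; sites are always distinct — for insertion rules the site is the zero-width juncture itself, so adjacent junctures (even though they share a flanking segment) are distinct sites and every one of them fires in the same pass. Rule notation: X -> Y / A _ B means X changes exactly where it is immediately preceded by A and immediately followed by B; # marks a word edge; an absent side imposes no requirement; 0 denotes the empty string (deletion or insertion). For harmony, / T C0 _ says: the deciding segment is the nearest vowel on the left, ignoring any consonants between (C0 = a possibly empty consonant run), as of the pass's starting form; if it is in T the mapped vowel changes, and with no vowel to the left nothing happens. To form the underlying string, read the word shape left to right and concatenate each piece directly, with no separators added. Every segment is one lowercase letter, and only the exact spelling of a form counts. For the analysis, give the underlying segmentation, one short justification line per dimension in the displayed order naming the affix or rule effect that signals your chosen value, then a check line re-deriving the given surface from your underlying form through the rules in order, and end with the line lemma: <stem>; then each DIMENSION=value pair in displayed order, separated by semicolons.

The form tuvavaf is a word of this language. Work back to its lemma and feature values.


underlying: tu-vava-if
NUM=ki - signalled by the affix tu-
CLASS=zo - signalled by the affix -if
check: tuvavaif -> tuvavauf -> tuvavaf -> tuvavaf
lemma: vava; NUM=ki; CLASS=zo


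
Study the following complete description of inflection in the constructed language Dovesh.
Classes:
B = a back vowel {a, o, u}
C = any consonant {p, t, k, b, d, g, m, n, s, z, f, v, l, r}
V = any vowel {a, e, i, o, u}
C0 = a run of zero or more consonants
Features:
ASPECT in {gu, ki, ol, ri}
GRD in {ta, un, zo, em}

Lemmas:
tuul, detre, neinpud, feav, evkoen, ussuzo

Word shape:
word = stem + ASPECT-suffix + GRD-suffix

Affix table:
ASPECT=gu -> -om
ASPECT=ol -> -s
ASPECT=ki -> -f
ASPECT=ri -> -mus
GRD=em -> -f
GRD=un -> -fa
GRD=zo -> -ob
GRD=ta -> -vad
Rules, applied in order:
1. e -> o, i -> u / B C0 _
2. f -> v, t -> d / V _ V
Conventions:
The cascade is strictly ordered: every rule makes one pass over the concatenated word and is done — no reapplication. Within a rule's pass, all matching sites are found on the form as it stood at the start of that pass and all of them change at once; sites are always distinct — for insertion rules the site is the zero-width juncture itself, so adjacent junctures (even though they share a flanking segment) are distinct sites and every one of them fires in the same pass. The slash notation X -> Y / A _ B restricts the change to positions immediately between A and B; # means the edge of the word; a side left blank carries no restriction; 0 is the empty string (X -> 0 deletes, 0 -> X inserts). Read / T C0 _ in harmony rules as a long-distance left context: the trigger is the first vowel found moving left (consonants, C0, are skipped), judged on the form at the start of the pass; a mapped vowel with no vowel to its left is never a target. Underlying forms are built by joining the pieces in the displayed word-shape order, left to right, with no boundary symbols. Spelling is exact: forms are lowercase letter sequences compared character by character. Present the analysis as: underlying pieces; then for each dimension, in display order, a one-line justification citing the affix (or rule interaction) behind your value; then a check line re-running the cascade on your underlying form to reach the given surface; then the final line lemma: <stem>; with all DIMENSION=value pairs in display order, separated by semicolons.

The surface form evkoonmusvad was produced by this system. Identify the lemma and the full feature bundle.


underlying: evkoen-mus-vad
ASPECT=ri - signalled by the affix -mus
GRD=ta - signalled by the affix -vad
check: evkoenmusvad -> evkoonmusvad -> evkoonmusvad
lemma: evkoen; ASPECT=ri; GRD=ta


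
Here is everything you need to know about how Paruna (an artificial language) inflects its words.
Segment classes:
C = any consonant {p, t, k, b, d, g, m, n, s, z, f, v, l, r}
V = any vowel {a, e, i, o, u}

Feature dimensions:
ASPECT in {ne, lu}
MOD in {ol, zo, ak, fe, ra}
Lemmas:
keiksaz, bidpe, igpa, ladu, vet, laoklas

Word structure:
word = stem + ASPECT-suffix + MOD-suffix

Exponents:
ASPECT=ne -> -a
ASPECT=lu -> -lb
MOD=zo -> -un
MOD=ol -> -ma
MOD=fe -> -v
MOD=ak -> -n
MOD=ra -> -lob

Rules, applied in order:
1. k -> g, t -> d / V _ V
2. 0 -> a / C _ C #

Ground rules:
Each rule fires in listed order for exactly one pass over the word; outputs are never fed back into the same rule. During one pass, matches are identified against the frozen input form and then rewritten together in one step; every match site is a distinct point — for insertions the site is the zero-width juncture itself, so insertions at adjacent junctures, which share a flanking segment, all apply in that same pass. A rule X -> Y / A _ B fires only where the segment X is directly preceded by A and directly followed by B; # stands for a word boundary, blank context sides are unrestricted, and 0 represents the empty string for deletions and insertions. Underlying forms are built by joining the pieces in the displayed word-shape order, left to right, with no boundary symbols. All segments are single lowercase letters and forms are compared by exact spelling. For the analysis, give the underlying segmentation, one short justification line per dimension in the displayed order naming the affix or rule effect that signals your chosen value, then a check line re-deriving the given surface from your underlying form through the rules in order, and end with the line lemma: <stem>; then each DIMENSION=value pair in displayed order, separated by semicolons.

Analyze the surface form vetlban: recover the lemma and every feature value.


underlying: vet-lb-n
ASPECT=lu - signalled by the affix -lb
MOD=ak - signalled by the affix -n
check: vetlbn -> vetlbn -> vetlban
lemma: vet; ASPECT=lu; MOD=ak


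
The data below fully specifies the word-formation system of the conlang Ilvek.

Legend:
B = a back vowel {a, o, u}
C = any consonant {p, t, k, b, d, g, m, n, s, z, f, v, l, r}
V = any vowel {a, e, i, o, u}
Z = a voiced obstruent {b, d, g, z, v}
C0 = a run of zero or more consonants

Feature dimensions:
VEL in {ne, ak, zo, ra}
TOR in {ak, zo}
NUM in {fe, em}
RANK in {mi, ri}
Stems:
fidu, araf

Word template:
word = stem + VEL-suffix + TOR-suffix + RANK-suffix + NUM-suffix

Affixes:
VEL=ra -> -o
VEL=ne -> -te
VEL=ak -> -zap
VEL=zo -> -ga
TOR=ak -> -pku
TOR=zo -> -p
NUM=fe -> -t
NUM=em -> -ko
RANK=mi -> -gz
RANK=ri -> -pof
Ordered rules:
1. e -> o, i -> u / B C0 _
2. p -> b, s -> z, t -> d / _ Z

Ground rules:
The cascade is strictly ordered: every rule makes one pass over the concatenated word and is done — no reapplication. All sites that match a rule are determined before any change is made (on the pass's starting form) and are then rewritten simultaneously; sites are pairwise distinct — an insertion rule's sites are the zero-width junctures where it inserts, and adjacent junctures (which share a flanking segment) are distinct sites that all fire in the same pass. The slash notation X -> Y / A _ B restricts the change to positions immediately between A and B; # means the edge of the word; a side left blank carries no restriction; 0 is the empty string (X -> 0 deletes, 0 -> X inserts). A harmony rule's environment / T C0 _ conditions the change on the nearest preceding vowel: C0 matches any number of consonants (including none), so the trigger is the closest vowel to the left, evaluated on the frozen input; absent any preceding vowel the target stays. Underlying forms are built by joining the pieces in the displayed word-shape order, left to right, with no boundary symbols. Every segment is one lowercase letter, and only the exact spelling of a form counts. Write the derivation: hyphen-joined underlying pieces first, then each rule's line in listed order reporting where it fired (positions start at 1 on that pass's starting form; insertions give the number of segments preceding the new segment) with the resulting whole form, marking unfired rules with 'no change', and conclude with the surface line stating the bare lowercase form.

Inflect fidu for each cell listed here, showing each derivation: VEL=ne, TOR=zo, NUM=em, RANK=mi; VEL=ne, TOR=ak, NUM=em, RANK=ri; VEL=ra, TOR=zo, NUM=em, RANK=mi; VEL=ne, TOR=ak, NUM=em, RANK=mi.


cell VEL=ne, TOR=zo, NUM=em, RANK=mi:
underlying: fidu-te-p-gz-ko
1. e -> o, i -> u / B C0 _: fires at position(s) 6: fidutopgzko
2. p -> b, s -> z, t -> d / _ Z: fires at position(s) 7: fidutobgzko
surface: fidutobgzko

cell VEL=ne, TOR=ak, NUM=em, RANK=ri:
underlying: fidu-te-pku-pof-ko
1. e -> o, i -> u / B C0 _: fires at position(s) 6: fidutopkupofko
2. p -> b, s -> z, t -> d / _ Z: no change
surface: fidutopkupofko

cell VEL=ra, TOR=zo, NUM=em, RANK=mi:
underlying: fidu-o-p-gz-ko
1. e -> o, i -> u / B C0 _: no change
2. p -> b, s -> z, t -> d / _ Z: fires at position(s) 6: fiduobgzko
surface: fiduobgzko

cell VEL=ne, TOR=ak, NUM=em, RANK=mi:
underlying: fidu-te-pku-gz-ko
1. e -> o, i -> u / B C0 _: fires at position(s) 6: fidutopkugzko
2. p -> b, s -> z, t -> d / _ Z: no change
surface: fidutopkugzko


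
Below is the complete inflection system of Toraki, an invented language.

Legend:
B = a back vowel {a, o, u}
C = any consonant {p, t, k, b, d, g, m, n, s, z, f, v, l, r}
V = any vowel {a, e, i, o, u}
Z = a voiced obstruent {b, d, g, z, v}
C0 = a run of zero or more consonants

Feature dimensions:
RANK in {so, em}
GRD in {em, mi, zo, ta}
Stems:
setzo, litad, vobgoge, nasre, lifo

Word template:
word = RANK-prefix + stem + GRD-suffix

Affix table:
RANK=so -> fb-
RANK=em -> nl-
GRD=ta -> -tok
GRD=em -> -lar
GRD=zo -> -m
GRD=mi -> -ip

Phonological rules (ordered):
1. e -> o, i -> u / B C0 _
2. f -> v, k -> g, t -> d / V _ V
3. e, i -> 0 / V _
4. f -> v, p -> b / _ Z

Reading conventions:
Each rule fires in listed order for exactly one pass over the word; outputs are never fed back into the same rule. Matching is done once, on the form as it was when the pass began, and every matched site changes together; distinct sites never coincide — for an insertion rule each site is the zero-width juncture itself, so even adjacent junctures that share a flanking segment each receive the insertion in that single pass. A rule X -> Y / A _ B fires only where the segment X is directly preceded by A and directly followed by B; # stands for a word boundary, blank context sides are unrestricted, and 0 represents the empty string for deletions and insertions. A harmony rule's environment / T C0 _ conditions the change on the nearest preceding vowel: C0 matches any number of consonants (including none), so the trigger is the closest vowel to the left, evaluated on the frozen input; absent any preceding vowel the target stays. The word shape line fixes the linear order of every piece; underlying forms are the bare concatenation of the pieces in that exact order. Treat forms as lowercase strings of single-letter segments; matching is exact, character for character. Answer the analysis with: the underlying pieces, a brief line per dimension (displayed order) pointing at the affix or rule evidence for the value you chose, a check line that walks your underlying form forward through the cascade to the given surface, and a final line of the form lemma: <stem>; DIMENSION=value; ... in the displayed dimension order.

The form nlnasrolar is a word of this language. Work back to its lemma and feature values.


underlying: nl-nasre-lar
RANK=em - signalled by the affix nl-
GRD=em - signalled by the affix -lar
check: nlnasrelar -> nlnasrolar -> nlnasrolar -> nlnasrolar -> nlnasrolar
lemma: nasre; RANK=em; GRD=em


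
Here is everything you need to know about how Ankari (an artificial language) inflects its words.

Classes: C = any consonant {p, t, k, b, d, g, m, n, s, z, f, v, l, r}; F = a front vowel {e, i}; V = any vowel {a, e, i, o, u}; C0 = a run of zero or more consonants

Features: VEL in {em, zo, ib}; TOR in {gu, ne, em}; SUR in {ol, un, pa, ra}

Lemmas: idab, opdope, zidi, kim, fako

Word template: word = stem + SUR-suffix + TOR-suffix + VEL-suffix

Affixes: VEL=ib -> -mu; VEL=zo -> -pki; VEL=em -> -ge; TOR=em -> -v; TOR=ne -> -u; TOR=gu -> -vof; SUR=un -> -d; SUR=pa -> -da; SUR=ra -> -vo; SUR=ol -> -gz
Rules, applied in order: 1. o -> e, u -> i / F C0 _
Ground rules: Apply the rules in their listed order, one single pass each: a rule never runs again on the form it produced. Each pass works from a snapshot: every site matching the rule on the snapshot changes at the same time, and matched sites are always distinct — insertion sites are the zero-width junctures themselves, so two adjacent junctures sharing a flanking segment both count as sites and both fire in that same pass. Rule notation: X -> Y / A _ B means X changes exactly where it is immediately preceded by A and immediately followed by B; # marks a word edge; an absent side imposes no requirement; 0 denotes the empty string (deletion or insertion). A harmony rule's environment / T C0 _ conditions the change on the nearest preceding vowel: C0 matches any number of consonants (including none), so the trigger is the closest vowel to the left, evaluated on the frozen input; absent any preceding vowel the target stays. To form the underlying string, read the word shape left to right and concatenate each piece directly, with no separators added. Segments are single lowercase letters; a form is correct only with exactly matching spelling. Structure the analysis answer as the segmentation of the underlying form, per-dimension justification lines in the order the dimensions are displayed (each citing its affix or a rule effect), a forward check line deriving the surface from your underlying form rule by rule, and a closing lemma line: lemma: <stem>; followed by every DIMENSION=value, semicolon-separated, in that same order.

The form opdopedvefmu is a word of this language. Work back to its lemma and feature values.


underlying: opdope-d-vof-mu
VEL=ib - signalled by the affix -mu
TOR=gu - signalled by the affix -vof
SUR=un - signalled by the affix -d
check: opdopedvofmu -> opdopedvefmu
lemma: opdope; VEL=ib; TOR=gu; SUR=un


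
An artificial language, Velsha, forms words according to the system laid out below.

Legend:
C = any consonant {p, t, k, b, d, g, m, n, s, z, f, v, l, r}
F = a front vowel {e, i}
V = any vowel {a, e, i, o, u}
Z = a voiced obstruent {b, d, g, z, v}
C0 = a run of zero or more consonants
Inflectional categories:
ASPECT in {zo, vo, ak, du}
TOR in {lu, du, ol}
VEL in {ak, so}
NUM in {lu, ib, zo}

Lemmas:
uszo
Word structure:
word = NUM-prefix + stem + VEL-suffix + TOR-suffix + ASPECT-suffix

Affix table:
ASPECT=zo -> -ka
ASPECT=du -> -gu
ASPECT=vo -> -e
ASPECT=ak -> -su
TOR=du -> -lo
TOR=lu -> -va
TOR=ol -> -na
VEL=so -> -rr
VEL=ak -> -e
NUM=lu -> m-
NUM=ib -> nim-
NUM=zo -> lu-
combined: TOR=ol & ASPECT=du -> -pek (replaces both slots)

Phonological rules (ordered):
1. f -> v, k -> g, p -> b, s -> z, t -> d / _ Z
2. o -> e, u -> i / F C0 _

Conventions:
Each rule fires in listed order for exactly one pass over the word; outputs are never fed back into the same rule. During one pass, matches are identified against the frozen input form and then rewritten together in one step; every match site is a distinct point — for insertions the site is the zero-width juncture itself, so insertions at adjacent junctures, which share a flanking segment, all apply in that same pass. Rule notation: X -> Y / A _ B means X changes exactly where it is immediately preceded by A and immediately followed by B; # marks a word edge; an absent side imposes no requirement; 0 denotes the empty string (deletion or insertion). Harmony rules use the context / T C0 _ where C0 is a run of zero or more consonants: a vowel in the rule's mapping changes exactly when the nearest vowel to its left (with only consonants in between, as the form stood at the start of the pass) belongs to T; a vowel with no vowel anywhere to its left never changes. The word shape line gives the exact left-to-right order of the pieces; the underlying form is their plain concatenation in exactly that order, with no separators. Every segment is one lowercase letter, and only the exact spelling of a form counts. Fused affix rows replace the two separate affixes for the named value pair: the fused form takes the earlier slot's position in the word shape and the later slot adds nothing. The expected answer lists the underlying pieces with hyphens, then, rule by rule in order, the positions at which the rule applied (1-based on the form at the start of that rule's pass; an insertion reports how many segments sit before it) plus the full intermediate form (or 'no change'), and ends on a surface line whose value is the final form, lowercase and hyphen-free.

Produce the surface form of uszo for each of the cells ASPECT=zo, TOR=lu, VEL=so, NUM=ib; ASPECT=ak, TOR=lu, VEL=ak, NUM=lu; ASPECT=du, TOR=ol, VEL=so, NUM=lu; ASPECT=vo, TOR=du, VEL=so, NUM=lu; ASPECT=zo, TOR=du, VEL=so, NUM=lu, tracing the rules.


cell ASPECT=zo, TOR=lu, VEL=so, NUM=ib:
underlying: nim-uszo-rr-va-ka
1. f -> v, k -> g, p -> b, s -> z, t -> d / _ Z: fires at position(s) 5: nimuzzorrvaka
2. o -> e, u -> i / F C0 _: fires at position(s) 4: nimizzorrvaka
surface: nimizzorrvaka

cell ASPECT=ak, TOR=lu, VEL=ak, NUM=lu:
underlying: m-uszo-e-va-su
1. f -> v, k -> g, p -> b, s -> z, t -> d / _ Z: fires at position(s) 3: muzzoevasu
2. o -> e, u -> i / F C0 _: no change
surface: muzzoevasu

cell ASPECT=du, TOR=ol, VEL=so, NUM=lu:
underlying: m-uszo-rr-pek
1. f -> v, k -> g, p -> b, s -> z, t -> d / _ Z: fires at position(s) 3: muzzorrpek
2. o -> e, u -> i / F C0 _: no change
surface: muzzorrpek

cell ASPECT=vo, TOR=du, VEL=so, NUM=lu:
underlying: m-uszo-rr-lo-e
1. f -> v, k -> g, p -> b, s -> z, t -> d / _ Z: fires at position(s) 3: muzzorrloe
2. o -> e, u -> i / F C0 _: no change
surface: muzzorrloe

cell ASPECT=zo, TOR=du, VEL=so, NUM=lu:
underlying: m-uszo-rr-lo-ka
1. f -> v, k -> g, p -> b, s -> z, t -> d / _ Z: fires at position(s) 3: muzzorrloka
2. o -> e, u -> i / F C0 _: no change
surface: muzzorrloka


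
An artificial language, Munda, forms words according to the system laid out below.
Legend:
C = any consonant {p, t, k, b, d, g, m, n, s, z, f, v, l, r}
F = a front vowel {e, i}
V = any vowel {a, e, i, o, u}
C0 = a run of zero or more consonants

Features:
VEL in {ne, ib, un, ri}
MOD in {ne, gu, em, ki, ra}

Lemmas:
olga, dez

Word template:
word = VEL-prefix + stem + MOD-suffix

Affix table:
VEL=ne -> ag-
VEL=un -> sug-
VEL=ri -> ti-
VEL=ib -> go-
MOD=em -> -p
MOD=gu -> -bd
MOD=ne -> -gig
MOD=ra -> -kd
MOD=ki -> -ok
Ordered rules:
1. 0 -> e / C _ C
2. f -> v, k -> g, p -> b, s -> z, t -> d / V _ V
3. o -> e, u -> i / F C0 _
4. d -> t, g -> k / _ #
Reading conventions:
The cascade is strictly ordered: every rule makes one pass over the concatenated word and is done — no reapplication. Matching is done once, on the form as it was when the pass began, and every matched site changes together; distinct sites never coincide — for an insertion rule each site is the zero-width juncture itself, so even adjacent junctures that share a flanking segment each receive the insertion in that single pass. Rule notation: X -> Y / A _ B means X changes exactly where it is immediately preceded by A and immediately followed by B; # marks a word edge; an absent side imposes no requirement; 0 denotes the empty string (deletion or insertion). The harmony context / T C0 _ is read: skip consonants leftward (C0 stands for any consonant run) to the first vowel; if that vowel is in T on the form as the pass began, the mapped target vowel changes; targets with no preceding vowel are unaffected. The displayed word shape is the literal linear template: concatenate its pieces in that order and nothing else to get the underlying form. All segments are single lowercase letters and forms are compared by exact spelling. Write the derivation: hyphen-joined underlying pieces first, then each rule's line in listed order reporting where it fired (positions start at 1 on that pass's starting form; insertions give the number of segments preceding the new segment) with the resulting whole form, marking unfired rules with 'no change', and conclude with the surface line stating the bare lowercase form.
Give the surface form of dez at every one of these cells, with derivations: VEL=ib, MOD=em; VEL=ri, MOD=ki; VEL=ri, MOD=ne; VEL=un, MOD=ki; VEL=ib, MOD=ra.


cell VEL=ib, MOD=em:
underlying: go-dez-p
1. 0 -> e / C _ C: inserts after position(s) 5: godezep
2. f -> v, k -> g, p -> b, s -> z, t -> d / V _ V: no change
3. o -> e, u -> i / F C0 _: no change
4. d -> t, g -> k / _ #: no change
surface: godezep

cell VEL=ri, MOD=ki:
underlying: ti-dez-ok
1. 0 -> e / C _ C: no change
2. f -> v, k -> g, p -> b, s -> z, t -> d / V _ V: no change
3. o -> e, u -> i / F C0 _: fires at position(s) 6: tidezek
4. d -> t, g -> k / _ #: no change
surface: tidezek

cell VEL=ri, MOD=ne:
underlying: ti-dez-gig
1. 0 -> e / C _ C: inserts after position(s) 5: tidezegig
2. f -> v, k -> g, p -> b, s -> z, t -> d / V _ V: no change
3. o -> e, u -> i / F C0 _: no change
4. d -> t, g -> k / _ #: fires at position(s) 9: tidezegik
surface: tidezegik

cell VEL=un, MOD=ki:
underlying: sug-dez-ok
1. 0 -> e / C _ C: inserts after position(s) 3: sugedezok
2. f -> v, k -> g, p -> b, s -> z, t -> d / V _ V: no change
3. o -> e, u -> i / F C0 _: fires at position(s) 8: sugedezek
4. d -> t, g -> k / _ #: no change
surface: sugedezek

cell VEL=ib, MOD=ra:
underlying: go-dez-kd
1. 0 -> e / C _ C: inserts after position(s) 5, 6: godezeked
2. f -> v, k -> g, p -> b, s -> z, t -> d / V _ V: fires at position(s) 7: godezeged
3. o -> e, u -> i / F C0 _: no change
4. d -> t, g -> k / _ #: fires at position(s) 9: godezeget
surface: godezeget


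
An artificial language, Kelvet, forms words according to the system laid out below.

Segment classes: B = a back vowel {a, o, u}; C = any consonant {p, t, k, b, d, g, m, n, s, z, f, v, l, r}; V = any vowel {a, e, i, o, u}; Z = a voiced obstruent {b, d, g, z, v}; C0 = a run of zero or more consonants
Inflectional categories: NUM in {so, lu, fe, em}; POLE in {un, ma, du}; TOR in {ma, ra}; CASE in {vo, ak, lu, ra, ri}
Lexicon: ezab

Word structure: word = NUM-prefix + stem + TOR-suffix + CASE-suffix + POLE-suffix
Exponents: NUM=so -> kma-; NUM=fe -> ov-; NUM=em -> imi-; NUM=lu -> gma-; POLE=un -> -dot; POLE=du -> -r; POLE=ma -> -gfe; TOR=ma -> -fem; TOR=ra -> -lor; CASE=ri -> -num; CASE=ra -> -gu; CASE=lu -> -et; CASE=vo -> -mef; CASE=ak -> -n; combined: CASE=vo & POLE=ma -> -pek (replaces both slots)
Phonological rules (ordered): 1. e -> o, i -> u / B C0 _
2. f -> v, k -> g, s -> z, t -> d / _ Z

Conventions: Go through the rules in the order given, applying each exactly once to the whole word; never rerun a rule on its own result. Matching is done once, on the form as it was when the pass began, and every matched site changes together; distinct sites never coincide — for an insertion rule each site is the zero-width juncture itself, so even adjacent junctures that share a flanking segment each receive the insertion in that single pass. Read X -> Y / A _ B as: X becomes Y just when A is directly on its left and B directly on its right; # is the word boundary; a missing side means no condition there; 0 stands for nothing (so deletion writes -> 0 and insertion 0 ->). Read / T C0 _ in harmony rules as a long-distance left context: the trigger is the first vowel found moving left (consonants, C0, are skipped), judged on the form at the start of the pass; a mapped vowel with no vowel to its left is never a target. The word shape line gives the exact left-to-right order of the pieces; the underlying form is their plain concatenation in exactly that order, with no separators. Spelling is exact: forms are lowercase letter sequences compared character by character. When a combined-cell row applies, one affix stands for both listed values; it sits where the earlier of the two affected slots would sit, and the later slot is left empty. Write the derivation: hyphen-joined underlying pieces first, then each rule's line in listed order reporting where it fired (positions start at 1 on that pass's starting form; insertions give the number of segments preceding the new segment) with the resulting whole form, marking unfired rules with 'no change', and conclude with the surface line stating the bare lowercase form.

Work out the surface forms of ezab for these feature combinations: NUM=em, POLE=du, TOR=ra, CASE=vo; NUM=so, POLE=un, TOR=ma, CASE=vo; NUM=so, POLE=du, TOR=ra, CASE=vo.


cell NUM=em, POLE=du, TOR=ra, CASE=vo:
underlying: imi-ezab-lor-mef-r
1. e -> o, i -> u / B C0 _: fires at position(s) 12: imiezablormofr
2. f -> v, k -> g, s -> z, t -> d / _ Z: no change
surface: imiezablormofr

cell NUM=so, POLE=un, TOR=ma, CASE=vo:
underlying: kma-ezab-fem-mef-dot
1. e -> o, i -> u / B C0 _: fires at position(s) 4, 9: kmaozabfommefdot
2. f -> v, k -> g, s -> z, t -> d / _ Z: fires at position(s) 13: kmaozabfommevdot
surface: kmaozabfommevdot

cell NUM=so, POLE=du, TOR=ra, CASE=vo:
underlying: kma-ezab-lor-mef-r
1. e -> o, i -> u / B C0 _: fires at position(s) 4, 12: kmaozablormofr
2. f -> v, k -> g, s -> z, t -> d / _ Z: no change
surface: kmaozablormofr


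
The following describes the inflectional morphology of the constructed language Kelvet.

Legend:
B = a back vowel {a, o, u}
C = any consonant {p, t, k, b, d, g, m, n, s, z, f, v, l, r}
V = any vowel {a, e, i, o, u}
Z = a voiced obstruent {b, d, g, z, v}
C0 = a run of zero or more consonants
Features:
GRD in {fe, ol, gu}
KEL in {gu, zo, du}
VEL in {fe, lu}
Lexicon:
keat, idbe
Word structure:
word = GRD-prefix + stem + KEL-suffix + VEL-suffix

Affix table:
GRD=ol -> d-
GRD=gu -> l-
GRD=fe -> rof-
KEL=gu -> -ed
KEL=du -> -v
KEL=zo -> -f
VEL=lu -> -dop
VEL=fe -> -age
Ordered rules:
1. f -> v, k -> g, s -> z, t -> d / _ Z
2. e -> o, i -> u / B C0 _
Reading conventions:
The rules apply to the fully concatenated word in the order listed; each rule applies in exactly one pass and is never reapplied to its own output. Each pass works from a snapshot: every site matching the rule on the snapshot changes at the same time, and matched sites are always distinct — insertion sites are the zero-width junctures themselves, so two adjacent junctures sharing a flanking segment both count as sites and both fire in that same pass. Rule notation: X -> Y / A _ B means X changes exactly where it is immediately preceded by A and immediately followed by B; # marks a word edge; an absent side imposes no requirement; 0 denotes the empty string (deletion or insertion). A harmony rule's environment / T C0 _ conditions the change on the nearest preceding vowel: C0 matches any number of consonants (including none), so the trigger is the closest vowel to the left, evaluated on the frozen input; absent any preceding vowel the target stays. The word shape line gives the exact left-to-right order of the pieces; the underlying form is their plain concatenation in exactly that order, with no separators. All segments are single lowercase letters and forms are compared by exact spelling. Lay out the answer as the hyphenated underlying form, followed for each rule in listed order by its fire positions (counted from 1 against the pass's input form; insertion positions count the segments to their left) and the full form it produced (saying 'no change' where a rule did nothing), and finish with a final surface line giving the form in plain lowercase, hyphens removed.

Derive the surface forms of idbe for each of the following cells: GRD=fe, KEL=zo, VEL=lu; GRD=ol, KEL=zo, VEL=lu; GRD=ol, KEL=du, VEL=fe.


cell GRD=fe, KEL=zo, VEL=lu:
underlying: rof-idbe-f-dop
1. f -> v, k -> g, s -> z, t -> d / _ Z: fires at position(s) 8: rofidbevdop
2. e -> o, i -> u / B C0 _: fires at position(s) 4: rofudbevdop
surface: rofudbevdop

cell GRD=ol, KEL=zo, VEL=lu:
underlying: d-idbe-f-dop
1. f -> v, k -> g, s -> z, t -> d / _ Z: fires at position(s) 6: didbevdop
2. e -> o, i -> u / B C0 _: no change
surface: didbevdop

cell GRD=ol, KEL=du, VEL=fe:
underlying: d-idbe-v-age
1. f -> v, k -> g, s -> z, t -> d / _ Z: no change
2. e -> o, i -> u / B C0 _: fires at position(s) 9: didbevago
surface: didbevago
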